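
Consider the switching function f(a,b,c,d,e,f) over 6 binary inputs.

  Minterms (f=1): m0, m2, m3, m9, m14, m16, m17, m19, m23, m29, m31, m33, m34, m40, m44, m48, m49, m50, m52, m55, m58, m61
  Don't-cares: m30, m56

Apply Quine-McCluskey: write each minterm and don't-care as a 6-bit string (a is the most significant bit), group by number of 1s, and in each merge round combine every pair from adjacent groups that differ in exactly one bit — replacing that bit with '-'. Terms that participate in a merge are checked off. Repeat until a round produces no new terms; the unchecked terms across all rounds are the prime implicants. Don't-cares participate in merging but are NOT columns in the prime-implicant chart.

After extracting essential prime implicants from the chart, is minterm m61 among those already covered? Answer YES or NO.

YES

Round 0: 000000✓ 000010✓ 000011✓ 001001 001110✓ 010000✓ 010001✓ 010011✓ 010111✓ 011101✓ 011110✓ 011111✓ 100001✓ 100010✓ 101000✓ 101100✓ 110000✓ 110001✓ 110010✓ 110100✓ 110111✓ 111000✓ 111010✓ 111101✓
Round 1: -00010 -10000✓ -10001✓ -10111 -11101 0-0000 0-0011 0-1110 0000-0 00001- 01-111 010-11 0100-1 01000-✓ 0111-1 01111- 1-0001 1-0010 1-1000 101-00 11-000✓ 11-010✓ 110-00 1100-0✓ 11000-✓ 1110-0✓
Round 2: -1000- 11-0-0
PIs = {-00010, -1000-, -10111, -11101, 0-0000, 0-0011, 0-1110, 0000-0, 00001-, 001001, 01-111, 010-11, 0100-1, 0111-1, 01111-, 1-0001, 1-0010, 1-1000, 101-00, 11-0-0, 110-00}
Coverage chart:
  m0: 0-0000,0000-0
  m2: -00010,0000-0,00001-
  m3: 0-0011,00001-
  m9: 001001 ←essential
  m14: 0-1110 ←essential
  m16: -1000-,0-0000
  m17: -1000-,0100-1
  m19: 0-0011,010-11,0100-1
  m23: -10111,01-111,010-11
  m29: -11101,0111-1
  m31: 01-111,0111-1,01111-
  m33: 1-0001 ←essential
  m34: -00010,1-0010
  m40: 1-1000,101-00
  m44: 101-00 ←essential
  m48: -1000-,11-0-0,110-00
  m49: -1000-,1-0001
  m50: 1-0010,11-0-0
  m52: 110-00 ←essential
  m55: -10111 ←essential
  m58: 11-0-0 ←essential
  m61: -11101 ←essential
Essential: -10111, -11101, 0-1110, 001001, 1-0001, 101-00, 11-0-0, 110-00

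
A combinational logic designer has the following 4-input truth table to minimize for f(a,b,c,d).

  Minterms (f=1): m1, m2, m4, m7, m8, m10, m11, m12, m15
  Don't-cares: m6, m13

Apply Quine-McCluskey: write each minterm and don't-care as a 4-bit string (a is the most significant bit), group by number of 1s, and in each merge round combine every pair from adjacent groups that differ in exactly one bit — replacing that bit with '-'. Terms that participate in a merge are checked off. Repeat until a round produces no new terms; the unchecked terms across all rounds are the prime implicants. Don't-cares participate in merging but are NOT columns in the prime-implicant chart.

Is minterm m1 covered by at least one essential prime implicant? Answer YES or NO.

YES

Round 0: 0001 0010✓ 0100✓ 0110✓ 0111✓ 1000✓ 1010✓ 1011✓ 1100✓ 1101✓ 1111✓
Round 1: -010 -100 -111 0-10 01-0 011- 1-00 1-11 10-0 101- 11-1 110-
PIs = {-010, -100, -111, 0-10, 0001, 01-0, 011-, 1-00, 1-11, 10-0, 101-, 11-1, 110-}
Coverage chart:
  m1: 0001 ←essential
  m2: -010,0-10
  m4: -100,01-0
  m7: -111,011-
  m8: 1-00,10-0
  m10: -010,10-0,101-
  m11: 1-11,101-
  m12: -100,1-00,110-
  m15: -111,1-11,11-1
Essential: 0001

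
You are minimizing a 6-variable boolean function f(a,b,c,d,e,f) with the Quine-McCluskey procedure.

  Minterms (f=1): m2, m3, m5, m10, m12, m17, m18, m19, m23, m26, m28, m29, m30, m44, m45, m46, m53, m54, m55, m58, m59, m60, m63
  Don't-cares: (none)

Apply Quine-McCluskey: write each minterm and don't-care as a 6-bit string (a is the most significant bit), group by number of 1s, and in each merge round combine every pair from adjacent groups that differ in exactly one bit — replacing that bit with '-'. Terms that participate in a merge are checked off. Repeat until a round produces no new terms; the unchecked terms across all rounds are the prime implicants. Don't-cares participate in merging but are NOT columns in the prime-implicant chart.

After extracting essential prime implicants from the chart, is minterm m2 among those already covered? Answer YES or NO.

[col 0] 000010*, 000011*, 000101, 001010*, 001100*, 010001*, 010010*, 010011*, 010111*, 011010*, 011100*, 011101*, 011110*, 101100*, 101101*, 101110*, 110101*, 110110*, 110111*, 111010*, 111011*, 111100*, 111111*
[col 1] -01100*, -10111, -11010, -11100*, 0-0010*, 0-0011*, 0-1010*, 0-1100*, 00-010*, 00001-*, 01-010*, 010-11, 0100-1, 01001-*, 011-10, 0111-0, 01110-, 1-1100*, 1011-0, 10110-, 11-111, 1101-1, 11011-, 111-11, 11101-
[col 2] --1100, 0--010, 0-001-
Prime implicants: --1100, -10111, -11010, 0--010, 0-001-, 000101, 010-11, 0100-1, 011-10, 0111-0, 01110-, 1011-0, 10110-, 11-111, 1101-1, 11011-, 111-11, 11101-
PI chart (minterm → PIs covering it):
  2 | 0--010,0-001-
  3 | 0-001-  (sole → essential)
  5 | 000101  (sole → essential)
  10 | 0--010  (sole → essential)
  12 | --1100  (sole → essential)
  17 | 0100-1  (sole → essential)
  18 | 0--010,0-001-
  19 | 0-001-,010-11,0100-1
  23 | -10111,010-11
  26 | -11010,0--010,011-10
  28 | --1100,0111-0,01110-
  29 | 01110-  (sole → essential)
  30 | 011-10,0111-0
  44 | --1100,1011-0,10110-
  45 | 10110-  (sole → essential)
  46 | 1011-0  (sole → essential)
  53 | 1101-1  (sole → essential)
  54 | 11011-  (sole → essential)
  55 | -10111,11-111,1101-1,11011-
  58 | -11010,11101-
  59 | 111-11,11101-
  60 | --1100  (sole → essential)
  63 | 11-111,111-11
Essential prime implicants: --1100, 0--010, 0-001-, 000101, 0100-1, 01110-, 1011-0, 10110-, 1101-1, 11011-

YES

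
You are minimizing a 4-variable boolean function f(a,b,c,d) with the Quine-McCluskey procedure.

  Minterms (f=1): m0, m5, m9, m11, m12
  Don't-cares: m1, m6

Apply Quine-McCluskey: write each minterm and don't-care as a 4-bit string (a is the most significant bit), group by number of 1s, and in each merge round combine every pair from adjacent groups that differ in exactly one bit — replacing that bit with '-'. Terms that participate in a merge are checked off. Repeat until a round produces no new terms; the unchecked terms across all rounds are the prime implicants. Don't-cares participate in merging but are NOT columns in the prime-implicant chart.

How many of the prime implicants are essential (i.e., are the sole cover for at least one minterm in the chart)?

4

Round 0: 0000✓ 0001✓ 0101✓ 0110 1001✓ 1011✓ 1100
Round 1: -001 0-01 000- 10-1
PIs = {-001, 0-01, 000-, 0110, 10-1, 1100}
Coverage chart:
  m0: 000- ←essential
  m5: 0-01 ←essential
  m9: -001,10-1
  m11: 10-1 ←essential
  m12: 1100 ←essential
Essential: 0-01, 000-, 10-1, 1100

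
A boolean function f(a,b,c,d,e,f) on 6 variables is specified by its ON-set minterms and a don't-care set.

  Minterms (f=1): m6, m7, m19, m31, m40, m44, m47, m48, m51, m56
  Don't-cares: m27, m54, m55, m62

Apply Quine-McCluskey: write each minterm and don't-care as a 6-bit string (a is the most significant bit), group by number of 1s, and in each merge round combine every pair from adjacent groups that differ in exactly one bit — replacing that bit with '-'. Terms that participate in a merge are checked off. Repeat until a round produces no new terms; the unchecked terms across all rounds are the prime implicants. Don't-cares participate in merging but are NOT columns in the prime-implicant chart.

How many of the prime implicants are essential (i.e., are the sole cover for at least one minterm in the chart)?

Round 0: 000110✓ 000111✓ 010011✓ 011011✓ 011111✓ 101000✓ 101100✓ 101111 110000✓ 110011✓ 110110✓ 110111✓ 111000✓ 111110✓
Round 1: -10011 00011- 01-011 011-11 1-1000 101-00 11-000 11-110 110-11 11011-
PIs = {-10011, 00011-, 01-011, 011-11, 1-1000, 101-00, 101111, 11-000, 11-110, 110-11, 11011-}
Coverage chart:
  m6: 00011- ←essential
  m7: 00011- ←essential
  m19: -10011,01-011
  m31: 011-11 ←essential
  m40: 1-1000,101-00
  m44: 101-00 ←essential
  m47: 101111 ←essential
  m48: 11-000 ←essential
  m51: -10011,110-11
  m56: 1-1000,11-000
Essential: 00011-, 011-11, 101-00, 101111, 11-000

5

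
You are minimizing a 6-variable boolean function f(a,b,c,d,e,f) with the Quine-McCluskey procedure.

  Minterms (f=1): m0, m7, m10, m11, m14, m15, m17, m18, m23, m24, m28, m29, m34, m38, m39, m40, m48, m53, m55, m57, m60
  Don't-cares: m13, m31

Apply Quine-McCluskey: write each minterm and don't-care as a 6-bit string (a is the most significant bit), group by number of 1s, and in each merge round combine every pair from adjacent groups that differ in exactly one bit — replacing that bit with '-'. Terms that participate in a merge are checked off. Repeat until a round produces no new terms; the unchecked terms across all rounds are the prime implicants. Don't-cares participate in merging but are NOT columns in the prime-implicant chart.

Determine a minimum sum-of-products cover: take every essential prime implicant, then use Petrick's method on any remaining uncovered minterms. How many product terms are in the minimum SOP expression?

Round 0: 000000 000111✓ 001010✓ 001011✓ 001101✓ 001110✓ 001111✓ 010001 010010 010111✓ 011000✓ 011100✓ 011101✓ 011111✓ 100010✓ 100110✓ 100111✓ 101000 110000 110101✓ 110111✓ 111001 111100✓
Round 1: -00111✓ -10111✓ -11100 0-0111✓ 0-1101✓ 0-1111✓ 00-111✓ 001-10✓ 001-11✓ 00101-✓ 0011-1✓ 00111-✓ 01-111✓ 011-00 0111-1✓ 01110- 1-0111✓ 100-10 10011- 1101-1
Round 2: --0111 0--111 0-11-1 001-1-
PIs = {--0111, -11100, 0--111, 0-11-1, 000000, 001-1-, 010001, 010010, 011-00, 01110-, 100-10, 10011-, 101000, 110000, 1101-1, 111001}
Coverage chart:
  m0: 000000 ←essential
  m7: --0111,0--111
  m10: 001-1- ←essential
  m11: 001-1- ←essential
  m14: 001-1- ←essential
  m15: 0--111,0-11-1,001-1-
  m17: 010001 ←essential
  m18: 010010 ←essential
  m23: --0111,0--111
  m24: 011-00 ←essential
  m28: -11100,011-00,01110-
  m29: 0-11-1,01110-
  m34: 100-10 ←essential
  m38: 100-10,10011-
  m39: --0111,10011-
  m40: 101000 ←essential
  m48: 110000 ←essential
  m53: 1101-1 ←essential
  m55: --0111,1101-1
  m57: 111001 ←essential
  m60: -11100 ←essential
Essential: -11100, 000000, 001-1-, 010001, 010010, 011-00, 100-10, 101000, 110000, 1101-1, 111001
Petrick residual → --0111, 0-11-1
Min cover (13 terms): c'def + bcde'f' + a'cdf + a'b'c'd'e'f' + a'b'ce + a'bc'd'e'f + a'bc'd'ef' + a'bce'f' + ab'c'ef' + ab'cd'e'f' + abc'd'e'f' + abc'df + abcd'e'f

13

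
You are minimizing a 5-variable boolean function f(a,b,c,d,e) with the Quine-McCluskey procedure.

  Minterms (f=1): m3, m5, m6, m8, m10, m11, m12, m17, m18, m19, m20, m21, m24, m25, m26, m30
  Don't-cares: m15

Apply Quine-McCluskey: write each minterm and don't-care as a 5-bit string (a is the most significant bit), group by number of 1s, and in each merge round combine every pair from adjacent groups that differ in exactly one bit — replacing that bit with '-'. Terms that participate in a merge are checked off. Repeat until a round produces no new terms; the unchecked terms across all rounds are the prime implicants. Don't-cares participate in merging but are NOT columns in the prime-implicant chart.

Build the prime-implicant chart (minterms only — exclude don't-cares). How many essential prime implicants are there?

5

[col 0] 00011*, 00101*, 00110, 01000*, 01010*, 01011*, 01100*, 01111*, 10001*, 10010*, 10011*, 10100*, 10101*, 11000*, 11001*, 11010*, 11110*
[col 1] -0011, -0101, -1000*, -1010*, 0-011, 01-00, 01-11, 010-0*, 0101-, 1-001, 1-010, 10-01, 100-1, 1001-, 1010-, 11-10, 110-0*, 1100-
[col 2] -10-0
Prime implicants: -0011, -0101, -10-0, 0-011, 00110, 01-00, 01-11, 0101-, 1-001, 1-010, 10-01, 100-1, 1001-, 1010-, 11-10, 1100-
PI chart (minterm → PIs covering it):
  3 | -0011,0-011
  5 | -0101  (sole → essential)
  6 | 00110  (sole → essential)
  8 | -10-0,01-00
  10 | -10-0,0101-
  11 | 0-011,01-11,0101-
  12 | 01-00  (sole → essential)
  17 | 1-001,10-01,100-1
  18 | 1-010,1001-
  19 | -0011,100-1,1001-
  20 | 1010-  (sole → essential)
  21 | -0101,10-01,1010-
  24 | -10-0,1100-
  25 | 1-001,1100-
  26 | -10-0,1-010,11-10
  30 | 11-10  (sole → essential)
Essential prime implicants: -0101, 00110, 01-00, 1010-, 11-10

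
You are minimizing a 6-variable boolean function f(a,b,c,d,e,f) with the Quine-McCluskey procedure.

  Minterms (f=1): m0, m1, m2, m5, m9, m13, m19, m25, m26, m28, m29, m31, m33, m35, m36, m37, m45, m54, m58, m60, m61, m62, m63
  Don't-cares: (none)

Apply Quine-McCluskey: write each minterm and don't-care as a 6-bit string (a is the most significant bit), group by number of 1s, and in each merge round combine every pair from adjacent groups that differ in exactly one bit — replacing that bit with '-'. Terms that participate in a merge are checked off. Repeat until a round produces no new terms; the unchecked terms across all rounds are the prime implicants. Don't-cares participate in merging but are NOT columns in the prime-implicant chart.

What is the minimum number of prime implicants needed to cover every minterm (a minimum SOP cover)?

11

[col 0] 000000*, 000001*, 000010*, 000101*, 001001*, 001101*, 010011, 011001*, 011010*, 011100*, 011101*, 011111*, 100001*, 100011*, 100100*, 100101*, 101101*, 110110*, 111010*, 111100*, 111101*, 111110*, 111111*
[col 1] -00001*, -00101*, -01101*, -11010, -11100*, -11101*, -11111*, 0-1001*, 0-1101*, 00-001*, 00-101*, 000-01*, 0000-0, 00000-, 001-01*, 011-01*, 0111-1*, 01110-*, 1-1101*, 10-101*, 100-01*, 1000-1, 10010-, 11-110, 111-10, 1111-0*, 1111-1*, 11110-*, 11111-*
[col 2] --1101, -0-101, -00-01, -111-1, -1110-, 0-1-01, 00--01, 1111--
Prime implicants: --1101, -0-101, -00-01, -11010, -111-1, -1110-, 0-1-01, 00--01, 0000-0, 00000-, 010011, 1000-1, 10010-, 11-110, 111-10, 1111--
PI chart (minterm → PIs covering it):
  0 | 0000-0,00000-
  1 | -00-01,00--01,00000-
  2 | 0000-0  (sole → essential)
  5 | -0-101,-00-01,00--01
  9 | 0-1-01,00--01
  13 | --1101,-0-101,0-1-01,00--01
  19 | 010011  (sole → essential)
  25 | 0-1-01  (sole → essential)
  26 | -11010  (sole → essential)
  28 | -1110-  (sole → essential)
  29 | --1101,-111-1,-1110-,0-1-01
  31 | -111-1  (sole → essential)
  33 | -00-01,1000-1
  35 | 1000-1  (sole → essential)
  36 | 10010-  (sole → essential)
  37 | -0-101,-00-01,10010-
  45 | --1101,-0-101
  54 | 11-110  (sole → essential)
  58 | -11010,111-10
  60 | -1110-,1111--
  61 | --1101,-111-1,-1110-,1111--
  62 | 11-110,111-10,1111--
  63 | -111-1,1111--
Essential prime implicants: -11010, -111-1, -1110-, 0-1-01, 0000-0, 010011, 1000-1, 10010-, 11-110
Petrick residual → --1101, -00-01
Minimum SOP uses 11 PIs: cde'f + b'c'e'f + bcd'ef' + bcdf + bcde' + a'ce'f + a'b'c'd'f' + a'bc'd'ef + ab'c'd'f + ab'c'de' + abdef'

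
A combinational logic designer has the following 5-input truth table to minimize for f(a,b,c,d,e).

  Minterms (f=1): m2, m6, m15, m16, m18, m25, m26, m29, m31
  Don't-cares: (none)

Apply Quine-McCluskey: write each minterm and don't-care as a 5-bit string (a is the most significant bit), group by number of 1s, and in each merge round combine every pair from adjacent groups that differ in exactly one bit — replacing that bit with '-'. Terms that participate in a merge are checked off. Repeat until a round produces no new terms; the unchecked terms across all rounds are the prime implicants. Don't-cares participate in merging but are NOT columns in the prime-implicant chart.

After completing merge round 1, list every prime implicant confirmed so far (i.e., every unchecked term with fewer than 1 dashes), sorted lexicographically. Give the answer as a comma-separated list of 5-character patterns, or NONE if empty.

size-2^0 implicants → 00010(✓)  00110(✓)  01111(✓)  10000(✓)  10010(✓)  11001(✓)  11010(✓)  11101(✓)  11111(✓)
size-2^1 implicants → -0010  -1111  00-10  1-010  100-0  11-01  111-1
Unchecked terms (primes): -0010, -1111, 00-10, 1-010, 100-0, 11-01, 111-1

NONE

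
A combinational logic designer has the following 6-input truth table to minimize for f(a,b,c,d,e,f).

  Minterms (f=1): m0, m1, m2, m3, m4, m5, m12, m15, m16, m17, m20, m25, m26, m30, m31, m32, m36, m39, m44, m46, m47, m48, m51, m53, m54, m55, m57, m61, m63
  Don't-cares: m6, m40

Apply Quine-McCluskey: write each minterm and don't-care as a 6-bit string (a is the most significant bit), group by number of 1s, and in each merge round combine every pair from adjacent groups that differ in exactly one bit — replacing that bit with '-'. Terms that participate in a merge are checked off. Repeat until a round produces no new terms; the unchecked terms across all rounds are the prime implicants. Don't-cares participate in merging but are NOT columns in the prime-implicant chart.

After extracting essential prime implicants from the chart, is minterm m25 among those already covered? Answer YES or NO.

Round 0: 000000✓ 000001✓ 000010✓ 000011✓ 000100✓ 000101✓ 000110✓ 001100✓ 001111✓ 010000✓ 010001✓ 010100✓ 011001✓ 011010✓ 011110✓ 011111✓ 100000✓ 100100✓ 100111✓ 101000✓ 101100✓ 101110✓ 101111✓ 110000✓ 110011✓ 110101✓ 110110✓ 110111✓ 111001✓ 111101✓ 111111✓
Round 1: -00000✓ -00100✓ -01100✓ -01111✓ -10000✓ -11001 -11111✓ 0-0000✓ 0-0001✓ 0-0100✓ 0-1111✓ 00-100✓ 000-00✓ 000-01✓ 000-10✓ 0000-0✓ 0000-1✓ 00000-✓ 00001-✓ 0001-0✓ 00010-✓ 01-001 010-00✓ 01000-✓ 011-10 01111- 1-0000✓ 1-0111✓ 1-1111✓ 10-000✓ 10-100✓ 10-111✓ 100-00✓ 101-00✓ 1011-0 10111- 11-101✓ 11-111✓ 110-11 1101-1✓ 11011- 111-01 1111-1✓
Round 2: --0000 --1111 -0-100 -00-00 0-0-00 0-000- 000--0 000-0- 0000-- 1--111 10--00 11-1-1
PIs = {--0000, --1111, -0-100, -00-00, -11001, 0-0-00, 0-000-, 000--0, 000-0-, 0000--, 01-001, 011-10, 01111-, 1--111, 10--00, 1011-0, 10111-, 11-1-1, 110-11, 11011-, 111-01}
Coverage chart:
  m0: --0000,-00-00,0-0-00,0-000-,000--0,000-0-,0000--
  m1: 0-000-,000-0-,0000--
  m2: 000--0,0000--
  m3: 0000-- ←essential
  m4: -0-100,-00-00,0-0-00,000--0,000-0-
  m5: 000-0- ←essential
  m12: -0-100 ←essential
  m15: --1111 ←essential
  m16: --0000,0-0-00,0-000-
  m17: 0-000-,01-001
  m20: 0-0-00 ←essential
  m25: -11001,01-001
  m26: 011-10 ←essential
  m30: 011-10,01111-
  m31: --1111,01111-
  m32: --0000,-00-00,10--00
  m36: -0-100,-00-00,10--00
  m39: 1--111 ←essential
  m44: -0-100,10--00,1011-0
  m46: 1011-0,10111-
  m47: --1111,1--111,10111-
  m48: --0000 ←essential
  m51: 110-11 ←essential
  m53: 11-1-1 ←essential
  m54: 11011- ←essential
  m55: 1--111,11-1-1,110-11,11011-
  m57: -11001,111-01
  m61: 11-1-1,111-01
  m63: --1111,1--111,11-1-1
Essential: --0000, --1111, -0-100, 0-0-00, 000-0-, 0000--, 011-10, 1--111, 11-1-1, 110-11, 11011-

NO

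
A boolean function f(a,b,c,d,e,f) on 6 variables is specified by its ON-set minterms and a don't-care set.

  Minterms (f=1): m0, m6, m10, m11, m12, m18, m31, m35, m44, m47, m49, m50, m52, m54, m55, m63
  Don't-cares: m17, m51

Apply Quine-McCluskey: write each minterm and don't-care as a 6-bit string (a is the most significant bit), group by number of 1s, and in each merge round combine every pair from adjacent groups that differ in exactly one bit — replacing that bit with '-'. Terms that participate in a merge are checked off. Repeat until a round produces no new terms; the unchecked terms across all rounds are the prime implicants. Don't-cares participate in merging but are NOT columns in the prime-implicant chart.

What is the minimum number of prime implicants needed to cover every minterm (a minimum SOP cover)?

11

[col 0] 000000, 000110, 001010*, 001011*, 001100*, 010001*, 010010*, 011111*, 100011*, 101100*, 101111*, 110001*, 110010*, 110011*, 110100*, 110110*, 110111*, 111111*
[col 1] -01100, -10001, -10010, -11111, 00101-, 1-0011, 1-1111, 11-111, 110-10*, 110-11*, 1100-1, 11001-*, 1101-0, 11011-*
[col 2] 110-1-
Prime implicants: -01100, -10001, -10010, -11111, 000000, 000110, 00101-, 1-0011, 1-1111, 11-111, 110-1-, 1100-1, 1101-0
PI chart (minterm → PIs covering it):
  0 | 000000  (sole → essential)
  6 | 000110  (sole → essential)
  10 | 00101-  (sole → essential)
  11 | 00101-  (sole → essential)
  12 | -01100  (sole → essential)
  18 | -10010  (sole → essential)
  31 | -11111  (sole → essential)
  35 | 1-0011  (sole → essential)
  44 | -01100  (sole → essential)
  47 | 1-1111  (sole → essential)
  49 | -10001,1100-1
  50 | -10010,110-1-
  52 | 1101-0  (sole → essential)
  54 | 110-1-,1101-0
  55 | 11-111,110-1-
  63 | -11111,1-1111,11-111
Essential prime implicants: -01100, -10010, -11111, 000000, 000110, 00101-, 1-0011, 1-1111, 1101-0
Petrick residual → -10001, 11-111
Minimum SOP uses 11 PIs: b'cde'f' + bc'd'e'f + bc'd'ef' + bcdef + a'b'c'd'e'f' + a'b'c'def' + a'b'cd'e + ac'd'ef + acdef + abdef + abc'df'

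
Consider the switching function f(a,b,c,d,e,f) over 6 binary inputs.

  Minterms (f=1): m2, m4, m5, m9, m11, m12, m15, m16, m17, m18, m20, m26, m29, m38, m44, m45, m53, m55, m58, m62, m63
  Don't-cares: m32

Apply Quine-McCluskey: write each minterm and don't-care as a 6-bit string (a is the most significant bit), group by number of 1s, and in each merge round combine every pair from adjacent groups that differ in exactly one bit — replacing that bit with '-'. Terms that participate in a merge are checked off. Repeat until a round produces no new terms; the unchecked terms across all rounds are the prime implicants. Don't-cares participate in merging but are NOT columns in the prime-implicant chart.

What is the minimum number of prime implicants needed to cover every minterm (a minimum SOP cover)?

13

Round 0: 000010✓ 000100✓ 000101✓ 001001✓ 001011✓ 001100✓ 001111✓ 010000✓ 010001✓ 010010✓ 010100✓ 011010✓ 011101 100000 100110 101100✓ 101101✓ 110101✓ 110111✓ 111010✓ 111110✓ 111111✓
Round 1: -01100 -11010 0-0010 0-0100 00-100 00010- 001-11 0010-1 01-010 010-00 0100-0 01000- 10110- 11-111 1101-1 111-10 11111-
PIs = {-01100, -11010, 0-0010, 0-0100, 00-100, 00010-, 001-11, 0010-1, 01-010, 010-00, 0100-0, 01000-, 011101, 100000, 100110, 10110-, 11-111, 1101-1, 111-10, 11111-}
Coverage chart:
  m2: 0-0010 ←essential
  m4: 0-0100,00-100,00010-
  m5: 00010- ←essential
  m9: 0010-1 ←essential
  m11: 001-11,0010-1
  m12: -01100,00-100
  m15: 001-11 ←essential
  m16: 010-00,0100-0,01000-
  m17: 01000- ←essential
  m18: 0-0010,01-010,0100-0
  m20: 0-0100,010-00
  m26: -11010,01-010
  m29: 011101 ←essential
  m38: 100110 ←essential
  m44: -01100,10110-
  m45: 10110- ←essential
  m53: 1101-1 ←essential
  m55: 11-111,1101-1
  m58: -11010,111-10
  m62: 111-10,11111-
  m63: 11-111,11111-
Essential: 0-0010, 00010-, 001-11, 0010-1, 01000-, 011101, 100110, 10110-, 1101-1
Petrick residual → -01100, -11010, 0-0100, 11111-
Min cover (13 terms): b'cde'f' + bcd'ef' + a'c'd'ef' + a'c'de'f' + a'b'c'de' + a'b'cef + a'b'cd'f + a'bc'd'e' + a'bcde'f + ab'c'def' + ab'cde' + abc'df + abcde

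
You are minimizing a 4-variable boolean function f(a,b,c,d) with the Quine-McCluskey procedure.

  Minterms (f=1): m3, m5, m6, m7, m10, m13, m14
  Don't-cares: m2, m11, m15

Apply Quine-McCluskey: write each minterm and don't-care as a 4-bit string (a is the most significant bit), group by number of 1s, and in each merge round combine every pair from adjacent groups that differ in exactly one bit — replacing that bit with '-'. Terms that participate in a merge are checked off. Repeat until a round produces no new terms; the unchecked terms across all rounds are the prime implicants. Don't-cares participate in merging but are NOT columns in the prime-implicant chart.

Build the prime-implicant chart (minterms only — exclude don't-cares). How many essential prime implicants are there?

2

[col 0] 0010*, 0011*, 0101*, 0110*, 0111*, 1010*, 1011*, 1101*, 1110*, 1111*
[col 1] -010*, -011*, -101*, -110*, -111*, 0-10*, 0-11*, 001-*, 01-1*, 011-*, 1-10*, 1-11*, 101-*, 11-1*, 111-*
[col 2] --10*, --11*, -01-*, -1-1, -11-*, 0-1-*, 1-1-*
[col 3] --1-
Prime implicants: --1-, -1-1
PI chart (minterm → PIs covering it):
  3 | --1-  (sole → essential)
  5 | -1-1  (sole → essential)
  6 | --1-  (sole → essential)
  7 | --1-,-1-1
  10 | --1-  (sole → essential)
  13 | -1-1  (sole → essential)
  14 | --1-  (sole → essential)
Essential prime implicants: --1-, -1-1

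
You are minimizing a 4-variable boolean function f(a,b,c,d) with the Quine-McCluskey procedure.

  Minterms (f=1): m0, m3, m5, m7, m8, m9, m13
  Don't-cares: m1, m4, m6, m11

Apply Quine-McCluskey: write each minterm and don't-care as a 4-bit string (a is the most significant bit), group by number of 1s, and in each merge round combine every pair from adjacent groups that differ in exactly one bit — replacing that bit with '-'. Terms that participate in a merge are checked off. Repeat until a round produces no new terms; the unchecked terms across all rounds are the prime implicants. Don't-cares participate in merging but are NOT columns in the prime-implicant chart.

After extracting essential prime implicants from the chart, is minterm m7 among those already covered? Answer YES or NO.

NO

Round 0: 0000✓ 0001✓ 0011✓ 0100✓ 0101✓ 0110✓ 0111✓ 1000✓ 1001✓ 1011✓ 1101✓
Round 1: -000✓ -001✓ -011✓ -101✓ 0-00✓ 0-01✓ 0-11✓ 00-1✓ 000-✓ 01-0✓ 01-1✓ 010-✓ 011-✓ 1-01✓ 10-1✓ 100-✓
Round 2: --01 -0-1 -00- 0--1 0-0- 01--
PIs = {--01, -0-1, -00-, 0--1, 0-0-, 01--}
Coverage chart:
  m0: -00-,0-0-
  m3: -0-1,0--1
  m5: --01,0--1,0-0-,01--
  m7: 0--1,01--
  m8: -00- ←essential
  m9: --01,-0-1,-00-
  m13: --01 ←essential
Essential: --01, -00-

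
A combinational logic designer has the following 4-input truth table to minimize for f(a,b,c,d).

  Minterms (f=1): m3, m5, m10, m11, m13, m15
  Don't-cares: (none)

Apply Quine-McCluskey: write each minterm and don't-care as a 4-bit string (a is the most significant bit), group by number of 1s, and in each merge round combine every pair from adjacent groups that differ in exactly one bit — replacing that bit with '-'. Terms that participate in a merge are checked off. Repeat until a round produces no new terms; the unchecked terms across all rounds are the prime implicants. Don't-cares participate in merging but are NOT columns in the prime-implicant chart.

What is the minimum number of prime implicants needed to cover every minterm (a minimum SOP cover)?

4

Round 0: 0011✓ 0101✓ 1010✓ 1011✓ 1101✓ 1111✓
Round 1: -011 -101 1-11 101- 11-1
PIs = {-011, -101, 1-11, 101-, 11-1}
Coverage chart:
  m3: -011 ←essential
  m5: -101 ←essential
  m10: 101- ←essential
  m11: -011,1-11,101-
  m13: -101,11-1
  m15: 1-11,11-1
Essential: -011, -101, 101-
Petrick residual → 1-11
Min cover (4 terms): b'cd + bc'd + acd + ab'c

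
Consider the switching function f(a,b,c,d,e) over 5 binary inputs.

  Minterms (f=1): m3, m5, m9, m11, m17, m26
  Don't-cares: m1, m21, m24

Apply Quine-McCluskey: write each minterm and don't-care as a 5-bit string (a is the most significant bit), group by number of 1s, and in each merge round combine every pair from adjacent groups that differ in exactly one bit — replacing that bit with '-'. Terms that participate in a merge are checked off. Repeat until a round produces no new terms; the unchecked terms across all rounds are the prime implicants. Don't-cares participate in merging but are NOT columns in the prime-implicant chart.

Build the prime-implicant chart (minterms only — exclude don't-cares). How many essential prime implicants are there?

3

[col 0] 00001*, 00011*, 00101*, 01001*, 01011*, 10001*, 10101*, 11000*, 11010*
[col 1] -0001*, -0101*, 0-001*, 0-011*, 00-01*, 000-1*, 010-1*, 10-01*, 110-0
[col 2] -0-01, 0-0-1
Prime implicants: -0-01, 0-0-1, 110-0
PI chart (minterm → PIs covering it):
  3 | 0-0-1  (sole → essential)
  5 | -0-01  (sole → essential)
  9 | 0-0-1  (sole → essential)
  11 | 0-0-1  (sole → essential)
  17 | -0-01  (sole → essential)
  26 | 110-0  (sole → essential)
Essential prime implicants: -0-01, 0-0-1, 110-0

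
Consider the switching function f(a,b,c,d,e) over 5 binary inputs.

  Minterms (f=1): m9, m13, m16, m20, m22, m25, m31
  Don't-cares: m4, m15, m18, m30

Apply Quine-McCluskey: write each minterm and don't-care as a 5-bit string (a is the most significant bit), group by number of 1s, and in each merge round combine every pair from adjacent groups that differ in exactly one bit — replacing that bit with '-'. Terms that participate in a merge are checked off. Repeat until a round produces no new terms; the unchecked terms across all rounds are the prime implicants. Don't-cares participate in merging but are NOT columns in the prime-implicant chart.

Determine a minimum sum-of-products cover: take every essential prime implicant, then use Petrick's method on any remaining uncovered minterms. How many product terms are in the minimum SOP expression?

4

size-2^0 implicants → 00100(✓)  01001(✓)  01101(✓)  01111(✓)  10000(✓)  10010(✓)  10100(✓)  10110(✓)  11001(✓)  11110(✓)  11111(✓)
size-2^1 implicants → -0100  -1001  -1111  01-01  011-1  1-110  10-00(✓)  10-10(✓)  100-0(✓)  101-0(✓)  1111-
size-2^2 implicants → 10--0
Unchecked terms (primes): -0100, -1001, -1111, 01-01, 011-1, 1-110, 10--0, 1111-
Minterm coverage:
  m9 ⊆ -1001,01-01
  m13 ⊆ 01-01,011-1
  m16 ⊆ 10--0 [E]
  m20 ⊆ -0100,10--0
  m22 ⊆ 1-110,10--0
  m25 ⊆ -1001 [E]
  m31 ⊆ -1111,1111-
E = {-1001, 10--0}
Petrick residual → -1111, 01-01
Cover = bc'd'e + bcde + a'bd'e + ab'e'  |cover|=4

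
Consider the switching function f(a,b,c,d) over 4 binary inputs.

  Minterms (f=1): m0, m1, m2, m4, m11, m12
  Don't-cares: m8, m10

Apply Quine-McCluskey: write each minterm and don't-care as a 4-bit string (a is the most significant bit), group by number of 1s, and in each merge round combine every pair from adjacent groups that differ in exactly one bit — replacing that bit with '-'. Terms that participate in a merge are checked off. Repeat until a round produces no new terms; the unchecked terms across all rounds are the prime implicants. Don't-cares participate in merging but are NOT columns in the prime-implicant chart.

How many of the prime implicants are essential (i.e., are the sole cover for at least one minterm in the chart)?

size-2^0 implicants → 0000(✓)  0001(✓)  0010(✓)  0100(✓)  1000(✓)  1010(✓)  1011(✓)  1100(✓)
size-2^1 implicants → -000(✓)  -010(✓)  -100(✓)  0-00(✓)  00-0(✓)  000-  1-00(✓)  10-0(✓)  101-
size-2^2 implicants → --00  -0-0
Unchecked terms (primes): --00, -0-0, 000-, 101-
Minterm coverage:
  m0 ⊆ --00,-0-0,000-
  m1 ⊆ 000- [E]
  m2 ⊆ -0-0 [E]
  m4 ⊆ --00 [E]
  m11 ⊆ 101- [E]
  m12 ⊆ --00 [E]
E = {--00, -0-0, 000-, 101-}

4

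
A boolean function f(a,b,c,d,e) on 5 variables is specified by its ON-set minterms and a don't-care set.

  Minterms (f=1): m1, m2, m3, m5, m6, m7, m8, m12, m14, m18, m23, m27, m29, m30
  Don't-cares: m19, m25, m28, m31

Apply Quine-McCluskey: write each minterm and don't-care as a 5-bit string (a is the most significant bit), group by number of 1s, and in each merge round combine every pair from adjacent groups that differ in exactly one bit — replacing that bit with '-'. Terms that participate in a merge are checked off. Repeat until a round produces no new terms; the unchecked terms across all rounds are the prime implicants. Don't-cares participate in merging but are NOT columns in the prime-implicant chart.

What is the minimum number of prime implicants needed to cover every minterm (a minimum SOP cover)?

Round 0: 00001✓ 00010✓ 00011✓ 00101✓ 00110✓ 00111✓ 01000✓ 01100✓ 01110✓ 10010✓ 10011✓ 10111✓ 11001✓ 11011✓ 11100✓ 11101✓ 11110✓ 11111✓
Round 1: -0010✓ -0011✓ -0111✓ -1100✓ -1110✓ 0-110 00-01✓ 00-10✓ 00-11✓ 000-1✓ 0001-✓ 001-1✓ 0011-✓ 01-00 011-0✓ 1-011✓ 1-111✓ 10-11✓ 1001-✓ 11-01✓ 11-11✓ 110-1✓ 111-0✓ 111-1✓ 1110-✓ 1111-✓
Round 2: -0-11 -001- -11-0 00--1 00-1- 1--11 11--1 111--
PIs = {-0-11, -001-, -11-0, 0-110, 00--1, 00-1-, 01-00, 1--11, 11--1, 111--}
Coverage chart:
  m1: 00--1 ←essential
  m2: -001-,00-1-
  m3: -0-11,-001-,00--1,00-1-
  m5: 00--1 ←essential
  m6: 0-110,00-1-
  m7: -0-11,00--1,00-1-
  m8: 01-00 ←essential
  m12: -11-0,01-00
  m14: -11-0,0-110
  m18: -001- ←essential
  m23: -0-11,1--11
  m27: 1--11,11--1
  m29: 11--1,111--
  m30: -11-0,111--
Essential: -001-, 00--1, 01-00
Petrick residual → 0-110, 1--11, 111--
Min cover (6 terms): b'c'd + a'cde' + a'b'e + a'bd'e' + ade + abc

6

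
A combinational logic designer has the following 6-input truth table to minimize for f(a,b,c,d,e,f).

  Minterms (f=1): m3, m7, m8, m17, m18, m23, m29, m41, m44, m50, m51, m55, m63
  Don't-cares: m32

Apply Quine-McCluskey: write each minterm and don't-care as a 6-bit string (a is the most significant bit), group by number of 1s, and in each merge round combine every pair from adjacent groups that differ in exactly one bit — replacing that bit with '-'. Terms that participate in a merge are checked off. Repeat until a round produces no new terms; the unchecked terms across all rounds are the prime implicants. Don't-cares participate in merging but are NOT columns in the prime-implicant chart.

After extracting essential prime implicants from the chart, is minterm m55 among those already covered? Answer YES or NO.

[col 0] 000011*, 000111*, 001000, 010001, 010010*, 010111*, 011101, 100000, 101001, 101100, 110010*, 110011*, 110111*, 111111*
[col 1] -10010, -10111, 0-0111, 000-11, 11-111, 110-11, 11001-
Prime implicants: -10010, -10111, 0-0111, 000-11, 001000, 010001, 011101, 100000, 101001, 101100, 11-111, 110-11, 11001-
PI chart (minterm → PIs covering it):
  3 | 000-11  (sole → essential)
  7 | 0-0111,000-11
  8 | 001000  (sole → essential)
  17 | 010001  (sole → essential)
  18 | -10010  (sole → essential)
  23 | -10111,0-0111
  29 | 011101  (sole → essential)
  41 | 101001  (sole → essential)
  44 | 101100  (sole → essential)
  50 | -10010,11001-
  51 | 110-11,11001-
  55 | -10111,11-111,110-11
  63 | 11-111  (sole → essential)
Essential prime implicants: -10010, 000-11, 001000, 010001, 011101, 101001, 101100, 11-111

YES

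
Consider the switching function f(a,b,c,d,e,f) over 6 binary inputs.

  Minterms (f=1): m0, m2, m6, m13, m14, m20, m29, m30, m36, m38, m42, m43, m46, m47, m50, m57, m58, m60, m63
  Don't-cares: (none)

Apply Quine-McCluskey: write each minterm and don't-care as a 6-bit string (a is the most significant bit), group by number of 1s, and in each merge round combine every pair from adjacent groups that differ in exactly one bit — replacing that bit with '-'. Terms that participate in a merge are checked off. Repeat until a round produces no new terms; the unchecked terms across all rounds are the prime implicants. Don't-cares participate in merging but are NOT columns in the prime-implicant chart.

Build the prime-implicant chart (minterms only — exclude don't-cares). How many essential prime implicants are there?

size-2^0 implicants → 000000(✓)  000010(✓)  000110(✓)  001101(✓)  001110(✓)  010100  011101(✓)  011110(✓)  100100(✓)  100110(✓)  101010(✓)  101011(✓)  101110(✓)  101111(✓)  110010(✓)  111001  111010(✓)  111100  111111(✓)
size-2^1 implicants → -00110(✓)  -01110(✓)  0-1101  0-1110  00-110(✓)  000-10  0000-0  1-1010  1-1111  10-110(✓)  1001-0  101-10(✓)  101-11(✓)  10101-(✓)  10111-(✓)  11-010
size-2^2 implicants → -0-110  101-1-
Unchecked terms (primes): -0-110, 0-1101, 0-1110, 000-10, 0000-0, 010100, 1-1010, 1-1111, 1001-0, 101-1-, 11-010, 111001, 111100
Minterm coverage:
  m0 ⊆ 0000-0 [E]
  m2 ⊆ 000-10,0000-0
  m6 ⊆ -0-110,000-10
  m13 ⊆ 0-1101 [E]
  m14 ⊆ -0-110,0-1110
  m20 ⊆ 010100 [E]
  m29 ⊆ 0-1101 [E]
  m30 ⊆ 0-1110 [E]
  m36 ⊆ 1001-0 [E]
  m38 ⊆ -0-110,1001-0
  m42 ⊆ 1-1010,101-1-
  m43 ⊆ 101-1- [E]
  m46 ⊆ -0-110,101-1-
  m47 ⊆ 1-1111,101-1-
  m50 ⊆ 11-010 [E]
  m57 ⊆ 111001 [E]
  m58 ⊆ 1-1010,11-010
  m60 ⊆ 111100 [E]
  m63 ⊆ 1-1111 [E]
E = {0-1101, 0-1110, 0000-0, 010100, 1-1111, 1001-0, 101-1-, 11-010, 111001, 111100}

10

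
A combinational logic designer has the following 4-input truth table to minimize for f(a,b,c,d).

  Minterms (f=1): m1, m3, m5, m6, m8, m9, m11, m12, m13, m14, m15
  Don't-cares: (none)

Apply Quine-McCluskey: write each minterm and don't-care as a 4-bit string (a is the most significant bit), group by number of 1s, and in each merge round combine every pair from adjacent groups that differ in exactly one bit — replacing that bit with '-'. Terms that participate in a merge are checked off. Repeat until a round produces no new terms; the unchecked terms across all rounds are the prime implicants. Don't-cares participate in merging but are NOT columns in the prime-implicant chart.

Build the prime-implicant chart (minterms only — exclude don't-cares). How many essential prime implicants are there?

size-2^0 implicants → 0001(✓)  0011(✓)  0101(✓)  0110(✓)  1000(✓)  1001(✓)  1011(✓)  1100(✓)  1101(✓)  1110(✓)  1111(✓)
size-2^1 implicants → -001(✓)  -011(✓)  -101(✓)  -110  0-01(✓)  00-1(✓)  1-00(✓)  1-01(✓)  1-11(✓)  10-1(✓)  100-(✓)  11-0(✓)  11-1(✓)  110-(✓)  111-(✓)
size-2^2 implicants → --01  -0-1  1--1  1-0-  11--
Unchecked terms (primes): --01, -0-1, -110, 1--1, 1-0-, 11--
Minterm coverage:
  m1 ⊆ --01,-0-1
  m3 ⊆ -0-1 [E]
  m5 ⊆ --01 [E]
  m6 ⊆ -110 [E]
  m8 ⊆ 1-0- [E]
  m9 ⊆ --01,-0-1,1--1,1-0-
  m11 ⊆ -0-1,1--1
  m12 ⊆ 1-0-,11--
  m13 ⊆ --01,1--1,1-0-,11--
  m14 ⊆ -110,11--
  m15 ⊆ 1--1,11--
E = {--01, -0-1, -110, 1-0-}

4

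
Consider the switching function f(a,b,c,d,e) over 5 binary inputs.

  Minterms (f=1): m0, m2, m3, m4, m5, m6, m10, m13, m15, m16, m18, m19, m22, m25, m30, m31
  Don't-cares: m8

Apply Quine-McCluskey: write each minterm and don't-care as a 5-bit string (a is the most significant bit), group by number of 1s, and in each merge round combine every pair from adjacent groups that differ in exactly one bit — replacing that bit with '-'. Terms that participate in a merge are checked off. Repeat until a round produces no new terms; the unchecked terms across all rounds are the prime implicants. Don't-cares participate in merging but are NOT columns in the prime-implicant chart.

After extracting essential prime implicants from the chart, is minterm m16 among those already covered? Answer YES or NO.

[col 0] 00000*, 00010*, 00011*, 00100*, 00101*, 00110*, 01000*, 01010*, 01101*, 01111*, 10000*, 10010*, 10011*, 10110*, 11001, 11110*, 11111*
[col 1] -0000*, -0010*, -0011*, -0110*, -1111, 0-000*, 0-010*, 0-101, 00-00*, 00-10*, 000-0*, 0001-*, 001-0*, 0010-, 010-0*, 011-1, 1-110, 10-10*, 100-0*, 1001-*, 1111-
[col 2] -0-10, -00-0, -001-, 0-0-0, 00--0
Prime implicants: -0-10, -00-0, -001-, -1111, 0-0-0, 0-101, 00--0, 0010-, 011-1, 1-110, 11001, 1111-
PI chart (minterm → PIs covering it):
  0 | -00-0,0-0-0,00--0
  2 | -0-10,-00-0,-001-,0-0-0,00--0
  3 | -001-  (sole → essential)
  4 | 00--0,0010-
  5 | 0-101,0010-
  6 | -0-10,00--0
  10 | 0-0-0  (sole → essential)
  13 | 0-101,011-1
  15 | -1111,011-1
  16 | -00-0  (sole → essential)
  18 | -0-10,-00-0,-001-
  19 | -001-  (sole → essential)
  22 | -0-10,1-110
  25 | 11001  (sole → essential)
  30 | 1-110,1111-
  31 | -1111,1111-
Essential prime implicants: -00-0, -001-, 0-0-0, 11001

YES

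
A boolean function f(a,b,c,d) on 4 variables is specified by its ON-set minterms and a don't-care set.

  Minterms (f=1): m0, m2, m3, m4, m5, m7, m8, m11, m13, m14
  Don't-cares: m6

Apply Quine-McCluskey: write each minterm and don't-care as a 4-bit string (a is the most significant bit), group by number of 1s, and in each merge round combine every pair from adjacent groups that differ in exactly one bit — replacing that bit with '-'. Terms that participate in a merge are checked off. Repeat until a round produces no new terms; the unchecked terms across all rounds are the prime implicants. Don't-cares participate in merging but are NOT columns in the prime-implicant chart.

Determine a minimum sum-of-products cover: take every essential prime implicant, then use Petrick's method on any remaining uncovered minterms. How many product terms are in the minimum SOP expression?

6

Round 0: 0000✓ 0010✓ 0011✓ 0100✓ 0101✓ 0110✓ 0111✓ 1000✓ 1011✓ 1101✓ 1110✓
Round 1: -000 -011 -101 -110 0-00✓ 0-10✓ 0-11✓ 00-0✓ 001-✓ 01-0✓ 01-1✓ 010-✓ 011-✓
Round 2: 0--0 0-1- 01--
PIs = {-000, -011, -101, -110, 0--0, 0-1-, 01--}
Coverage chart:
  m0: -000,0--0
  m2: 0--0,0-1-
  m3: -011,0-1-
  m4: 0--0,01--
  m5: -101,01--
  m7: 0-1-,01--
  m8: -000 ←essential
  m11: -011 ←essential
  m13: -101 ←essential
  m14: -110 ←essential
Essential: -000, -011, -101, -110
Petrick residual → 0--0, 0-1-
Min cover (6 terms): b'c'd' + b'cd + bc'd + bcd' + a'd' + a'c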